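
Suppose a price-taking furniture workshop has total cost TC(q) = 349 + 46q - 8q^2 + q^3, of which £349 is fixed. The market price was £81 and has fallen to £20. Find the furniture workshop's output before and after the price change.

MC = 46 - 16q + 3q^2; the shutdown threshold is min AVC = £30 (at q = 4).
With P = £81 above the shutdown price, P = MC gives q = 7.
At P = £20 < min AVC = £30, price no longer covers variable cost at any output, so the firm shuts down: q = 0.

Output falls from 7 to 0 (the firm shuts down)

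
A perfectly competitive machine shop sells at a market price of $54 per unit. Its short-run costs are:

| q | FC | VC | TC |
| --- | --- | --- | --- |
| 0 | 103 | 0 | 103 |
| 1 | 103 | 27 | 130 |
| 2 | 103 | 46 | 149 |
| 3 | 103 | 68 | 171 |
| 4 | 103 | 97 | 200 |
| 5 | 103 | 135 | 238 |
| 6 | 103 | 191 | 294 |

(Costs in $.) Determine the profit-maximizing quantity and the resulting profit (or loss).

Profit at each row (π = 54q − TC): q=0: -103; q=1: -76; q=2: -41; q=3: -9; q=4: 16; q=5: 32; q=6: 30.
Profit is maximized at q = 5. AVC there is 135/5 = $27 ≤ P, so producing beats shutting down (which would give -$103).

q = 5; profit = $32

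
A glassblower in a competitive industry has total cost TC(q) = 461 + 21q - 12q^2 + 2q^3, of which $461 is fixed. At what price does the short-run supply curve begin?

The firm shuts down when price falls below the minimum of average variable cost. AVC = VC/q = 21 - 12q + 2q^2.
dAVC/dq = -12 + 4q = 0 gives q = 3. min AVC = 21 - 12·3 + 2·3^2 = 3.
So the shutdown price is $3.

$3 per unit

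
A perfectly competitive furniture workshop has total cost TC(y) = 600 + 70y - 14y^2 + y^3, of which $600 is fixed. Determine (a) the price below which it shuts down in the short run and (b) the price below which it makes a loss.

AVC = 70 - 14y + y^2; minimized at y = 7, giving min AVC = $21. That is the shutdown price.
ATC = 600/y + 70 - 14y + y^2. Setting dATC/dy = −600/y^2 − 14 + 2y = 0 gives y = 10 (since 2·10^3 − 14·10^2 = 600).
min ATC = 600/10 + 70 − 14·10 + 10^2 = $90. That is the break-even price.
For $21 ≤ P < $90 the firm produces at a loss; below $21 it shuts down.

Shutdown price = $21; break-even price = $90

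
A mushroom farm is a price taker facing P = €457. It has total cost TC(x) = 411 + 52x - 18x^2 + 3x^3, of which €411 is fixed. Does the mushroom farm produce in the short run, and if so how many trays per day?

Produce at x = 9

From TC, MC = TC'(x) = 52 - 36x + 9x^2 and AVC = VC/x = 52 - 18x + 3x^2.
AVC hits its minimum where MC = AVC, at x = 3, giving min AVC = 52 - 18·3 + 3·3^2 = €25.
Since P = €457 ≥ min AVC = €25, price covers variable cost and the firm should produce.
P = MC gives -405 - 36x + 9x^2 = 0, with roots -5 and 9. Take the larger (rising MC): x* = 9.
Check: AVC at x = 9 is €133 ≤ P, so revenue covers variable cost.
Profit = P·x − TC = 457·9 − 1608 = €2505.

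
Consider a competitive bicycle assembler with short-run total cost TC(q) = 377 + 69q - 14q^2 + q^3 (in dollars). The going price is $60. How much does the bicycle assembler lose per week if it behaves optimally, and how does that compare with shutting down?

Profit = -$53 at q = 9

AVC = 69 - 14q + q^2; min AVC = $20 at q = 7. Since P = $60 ≥ min AVC, the firm produces.
MC = 69 - 28q + 3q^2. Setting P = MC and taking the root on the rising branch gives q* = 9.
TR = 60·9 = 540. TC = 377 + 216 = 593. Profit = 540 − 593 = -$53.
Shutting down would mean losing the fixed cost of $377, so operating at a loss of $53 is better by $324.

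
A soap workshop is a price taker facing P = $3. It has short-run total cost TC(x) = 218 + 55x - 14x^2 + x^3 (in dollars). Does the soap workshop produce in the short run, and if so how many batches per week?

Strip out fixed cost: VC = 55x - 14x^2 + x^3. Then AVC = 55 - 14x + x^2 and MC = 55 - 28x + 3x^2.
AVC is minimized where dAVC/dx = -14 + 2x = 0, at x = 7; min AVC = 55 - 14·7 + 7^2 = $6.
Since P = $3 < min AVC = $6, price fails to cover variable cost at any output.
Shutting down limits the loss to fixed cost, $218.

Shut down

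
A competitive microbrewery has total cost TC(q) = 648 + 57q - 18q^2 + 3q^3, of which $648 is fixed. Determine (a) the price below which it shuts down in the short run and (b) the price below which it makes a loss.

AVC = 57 - 18q + 3q^2; minimized at q = 3, giving min AVC = $30. That is the shutdown price.
ATC = 648/q + 57 - 18q + 3q^2. Setting dATC/dq = −648/q^2 − 18 + 6q = 0 gives q = 6 (since 6·6^3 − 18·6^2 = 648).
min ATC = 648/6 + 57 − 18·6 + 3·6^2 = $165. That is the break-even price.
For $30 ≤ P < $165 the firm produces at a loss; below $30 it shuts down.

Shutdown price = $30; break-even price = $165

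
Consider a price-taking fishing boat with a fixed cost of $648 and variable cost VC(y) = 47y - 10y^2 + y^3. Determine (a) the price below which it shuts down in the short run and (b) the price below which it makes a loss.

AVC = 47 - 10y + y^2; minimized at y = 5, giving min AVC = $22. That is the shutdown price.
ATC = 648/y + 47 - 10y + y^2. Setting dATC/dy = −648/y^2 − 10 + 2y = 0 gives y = 9 (since 2·9^3 − 10·9^2 = 648).
min ATC = 648/9 + 47 − 10·9 + 9^2 = $110. That is the break-even price.
For $22 ≤ P < $110 the firm produces at a loss; below $22 it shuts down.

Shutdown price = $22; break-even price = $110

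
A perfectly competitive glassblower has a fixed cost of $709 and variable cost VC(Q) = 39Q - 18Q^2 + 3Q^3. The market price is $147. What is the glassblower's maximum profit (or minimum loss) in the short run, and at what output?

Profit = -$61 at Q = 6

AVC = 39 - 18Q + 3Q^2 has its minimum $12 at Q = 3; price $147 clears that bar, so the firm operates.
With MC = 39 - 36Q + 9Q^2, P = MC on the upward-sloping part at Q* = 6.
TR = 147·6 = 882. TC = 709 + 234 = 943. Profit = 882 − 943 = -$61.
Shutting down would mean losing the fixed cost of $709, so operating at a loss of $61 is better by $648.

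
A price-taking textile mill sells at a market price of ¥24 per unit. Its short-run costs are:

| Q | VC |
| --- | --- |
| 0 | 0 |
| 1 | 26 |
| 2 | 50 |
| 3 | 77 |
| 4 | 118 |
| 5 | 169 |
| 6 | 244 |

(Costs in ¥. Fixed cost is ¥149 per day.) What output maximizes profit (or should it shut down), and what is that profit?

Q = 0 (shut down); profit = -¥149

Profit at each row (π = 24Q − TC): Q=0: -149; Q=1: -151; Q=2: -151; Q=3: -154; Q=4: -171; Q=5: -198; Q=6: -249.
Profit is highest at Q = 0. Equivalently, the lowest AVC in the table is 50/2 ≈ ¥25 at Q = 2, and P = ¥24 falls below it — price never covers variable cost, so the firm shuts down and loses only its fixed cost.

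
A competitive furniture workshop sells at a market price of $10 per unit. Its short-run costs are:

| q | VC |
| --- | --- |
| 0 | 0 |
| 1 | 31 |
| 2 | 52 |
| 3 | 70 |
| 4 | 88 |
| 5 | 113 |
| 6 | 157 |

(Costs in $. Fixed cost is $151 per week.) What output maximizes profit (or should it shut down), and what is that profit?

Compute π = P·q − TC at each output: q=0: -151; q=1: -172; q=2: -183; q=3: -191; q=4: -199; q=5: -214; q=6: -248.
Profit is highest at q = 0. Equivalently, the lowest AVC in the table is 88/4 ≈ $22 at q = 4, and P = $10 falls below it — price never covers variable cost, so the firm shuts down and loses only its fixed cost.

q = 0 (shut down); profit = -$151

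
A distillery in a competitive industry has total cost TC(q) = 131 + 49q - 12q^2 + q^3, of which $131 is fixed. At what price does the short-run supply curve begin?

Short-run supply begins at min AVC. From VC = 49q - 12q^2 + q^3, AVC = 49 - 12q + q^2.
dAVC/dq = -12 + 2q = 0 gives q = 6. min AVC = 49 - 12·6 + 6^2 = 13.
For P < $13 the firm produces nothing.

$13 per unit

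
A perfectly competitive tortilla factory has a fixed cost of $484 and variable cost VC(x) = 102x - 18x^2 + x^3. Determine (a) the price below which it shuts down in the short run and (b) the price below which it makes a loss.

AVC = 102 - 18x + x^2; minimized at x = 9, giving min AVC = $21. That is the shutdown price.
ATC = 484/x + 102 - 18x + x^2. Setting dATC/dx = −484/x^2 − 18 + 2x = 0 gives x = 11 (since 2·11^3 − 18·11^2 = 484).
min ATC = 484/11 + 102 − 18·11 + 11^2 = $69. That is the break-even price.
For $21 ≤ P < $69 the firm produces at a loss; below $21 it shuts down.

Shutdown price = $21; break-even price = $69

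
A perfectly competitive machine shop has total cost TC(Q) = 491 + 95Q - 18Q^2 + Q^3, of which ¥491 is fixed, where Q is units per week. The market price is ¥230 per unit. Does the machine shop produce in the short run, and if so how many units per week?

From TC, MC = TC'(Q) = 95 - 36Q + 3Q^2 and AVC = VC/Q = 95 - 18Q + Q^2.
AVC hits its minimum where MC = AVC, at Q = 9, giving min AVC = 95 - 18·9 + 9^2 = ¥14.
Since P = ¥230 ≥ min AVC = ¥14, price covers variable cost and the firm should produce.
P = MC gives -135 - 36Q + 3Q^2 = 0, with roots -3 and 15. Take the larger (rising MC): Q* = 15.
Check: AVC at Q = 15 is ¥50 ≤ P, so revenue covers variable cost.
Profit = P·Q − TC = 230·15 − 1241 = ¥2209.

Produce at Q = 15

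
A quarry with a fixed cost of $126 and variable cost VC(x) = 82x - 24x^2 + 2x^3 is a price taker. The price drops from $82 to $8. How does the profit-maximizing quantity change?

Output falls from 8 to 0 (the firm shuts down)

AVC = 82 - 24x + 2x^2, minimized at x = 6 where min AVC = $10. MC = 82 - 48x + 6x^2.
At P = $82 ≥ min AVC, set P = MC on the rising branch: x = 8.
At P = $8 < min AVC = $10, price no longer covers variable cost at any output, so the firm shuts down: x = 0.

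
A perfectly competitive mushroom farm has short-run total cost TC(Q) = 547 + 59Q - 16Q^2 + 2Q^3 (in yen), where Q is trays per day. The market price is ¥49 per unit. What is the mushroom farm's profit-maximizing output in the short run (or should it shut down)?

Strip out fixed cost: VC = 59Q - 16Q^2 + 2Q^3. Then AVC = 59 - 16Q + 2Q^2 and MC = 59 - 32Q + 6Q^2.
AVC is minimized where dAVC/dQ = -16 + 4Q = 0, at Q = 4; min AVC = 59 - 16·4 + 2·4^2 = ¥27.
P = ¥49 exceeds min AVC = ¥27, so the firm stays open.
P = MC gives 10 - 32Q + 6Q^2 = 0, with roots 1/3 and 5. Take the larger (rising MC): Q* = 5.
Check: AVC at Q = 5 is ¥29 ≤ P, so revenue covers variable cost.
Profit = P·Q − TC = 49·5 − 692 = -¥447, a loss, but smaller than the ¥547 fixed cost the firm would lose by shutting down.

Produce at Q = 5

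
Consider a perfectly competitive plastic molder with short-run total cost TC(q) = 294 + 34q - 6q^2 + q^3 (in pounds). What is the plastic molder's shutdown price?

The shutdown price is the minimum of AVC. VC = 34q - 6q^2 + q^3, so AVC = 34 - 6q + q^2.
dAVC/dq = -6 + 2q = 0 gives q = 3. min AVC = 34 - 6·3 + 3^2 = 25.
For P < £25 the firm produces nothing.

£25 per unit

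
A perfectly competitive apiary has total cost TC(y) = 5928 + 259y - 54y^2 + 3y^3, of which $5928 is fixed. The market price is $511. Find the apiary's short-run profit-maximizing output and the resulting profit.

Profit = -$48 at y = 14

AVC = 259 - 54y + 3y^2 has its minimum $16 at y = 9; price $511 clears that bar, so the firm operates.
With MC = 259 - 108y + 9y^2, P = MC on the upward-sloping part at y* = 14.
TR = 511·14 = 7154. TC = 5928 + 1274 = 7202. Profit = 7154 − 7202 = -$48.
Shutting down would mean losing the fixed cost of $5928, so operating at a loss of $48 is better by $5880.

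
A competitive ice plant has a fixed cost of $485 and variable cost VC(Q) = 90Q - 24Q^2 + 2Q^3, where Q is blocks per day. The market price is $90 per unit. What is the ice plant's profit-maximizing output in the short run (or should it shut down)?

Produce at Q = 8

Variable cost is VC = 90Q - 24Q^2 + 2Q^3, so AVC = VC/Q = 90 - 24Q + 2Q^2 and MC = dTC/dQ = 90 - 48Q + 6Q^2.
AVC hits its minimum where MC = AVC, at Q = 6, giving min AVC = 90 - 24·6 + 2·6^2 = $18.
Since P = $90 ≥ min AVC = $18, price covers variable cost and the firm should produce.
Solving P = MC: -48Q + 6Q^2 = 0 ⇒ Q = 0 or 8. On the upward-sloping branch, Q* = 8.
Check: AVC at Q = 8 is $26 ≤ P, so revenue covers variable cost.
Profit = P·Q − TC = 90·8 − 693 = $27.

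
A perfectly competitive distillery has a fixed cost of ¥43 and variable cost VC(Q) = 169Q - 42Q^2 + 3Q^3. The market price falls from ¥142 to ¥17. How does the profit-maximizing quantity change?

Output falls from 9 to 0 (the firm shuts down)

MC = 169 - 84Q + 9Q^2; the shutdown threshold is min AVC = ¥22 (at Q = 7).
With P = ¥142 above the shutdown price, P = MC gives Q = 9.
At P = ¥17 < min AVC = ¥22, price no longer covers variable cost at any output, so the firm shuts down: Q = 0.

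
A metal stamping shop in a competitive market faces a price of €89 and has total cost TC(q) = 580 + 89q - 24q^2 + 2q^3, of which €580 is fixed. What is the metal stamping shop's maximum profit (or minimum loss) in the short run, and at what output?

AVC = 89 - 24q + 2q^2; min AVC = €17 at q = 6. Since P = €89 ≥ min AVC, the firm produces.
MC = 89 - 48q + 6q^2. Setting P = MC and taking the root on the rising branch gives q* = 8.
TR = 89·8 = 712. TC = 580 + 200 = 780. Profit = 712 − 780 = -€68.
Shutting down would mean losing the fixed cost of €580, so operating at a loss of €68 is better by €512.

Profit = -€68 at q = 8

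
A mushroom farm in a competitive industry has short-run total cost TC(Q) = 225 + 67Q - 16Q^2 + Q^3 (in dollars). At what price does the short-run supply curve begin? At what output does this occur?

$3 per unit, at Q = 8

Short-run supply begins at min AVC. From VC = 67Q - 16Q^2 + Q^3, AVC = 67 - 16Q + Q^2.
At the minimum of AVC, MC = AVC. MC = 67 - 32Q + 3Q^2; setting MC = AVC gives 2Q^2 - 16Q = 0, so Q = 8. min AVC = 3.
The firm shuts down for any P below $3.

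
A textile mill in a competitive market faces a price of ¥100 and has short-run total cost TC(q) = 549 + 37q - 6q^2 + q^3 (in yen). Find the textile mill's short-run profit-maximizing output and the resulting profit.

Profit = -¥157 at q = 7

AVC = 37 - 6q + q^2; min AVC = ¥28 at q = 3. Since P = ¥100 ≥ min AVC, the firm produces.
MC = 37 - 12q + 3q^2. Setting P = MC and taking the root on the rising branch gives q* = 7.
TR = 100·7 = 700. TC = 549 + 308 = 857. Profit = 700 − 857 = -¥157.
By producing, the firm covers all variable cost plus ¥392 of fixed cost; shutting down would lose the full ¥549.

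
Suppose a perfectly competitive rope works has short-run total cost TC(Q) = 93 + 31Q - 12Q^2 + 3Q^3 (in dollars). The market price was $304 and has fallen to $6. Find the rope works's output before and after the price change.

MC = 31 - 24Q + 9Q^2; the shutdown threshold is min AVC = $19 (at Q = 2).
With P = $304 above the shutdown price, P = MC gives Q = 7.
At P = $6 < min AVC = $19, price no longer covers variable cost at any output, so the firm shuts down: Q = 0.

Output falls from 7 to 0 (the firm shuts down)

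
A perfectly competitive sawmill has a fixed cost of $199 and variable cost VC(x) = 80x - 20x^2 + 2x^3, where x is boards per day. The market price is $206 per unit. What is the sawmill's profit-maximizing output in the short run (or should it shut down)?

Produce at x = 9

Strip out fixed cost: VC = 80x - 20x^2 + 2x^3. Then AVC = 80 - 20x + 2x^2 and MC = 80 - 40x + 6x^2.
AVC is minimized where dAVC/dx = -20 + 4x = 0, at x = 5; min AVC = 80 - 20·5 + 2·5^2 = $30.
Because $206 ≥ $30, revenue can cover variable cost; the firm operates.
P = MC gives -126 - 40x + 6x^2 = 0, with roots -7/3 and 9. Take the larger (rising MC): x* = 9.
Check: AVC at x = 9 is $62 ≤ P, so revenue covers variable cost.
Profit = P·x − TC = 206·9 − 757 = $1097.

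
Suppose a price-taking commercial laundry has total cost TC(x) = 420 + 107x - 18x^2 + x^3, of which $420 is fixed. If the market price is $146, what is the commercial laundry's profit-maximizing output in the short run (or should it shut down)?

From TC, MC = TC'(x) = 107 - 36x + 3x^2 and AVC = VC/x = 107 - 18x + x^2.
The AVC parabola has its vertex at x = 18/2 = 9, where AVC = 107 - 18·9 + 9^2 = $26.
P = $146 exceeds min AVC = $26, so the firm stays open.
Set P = MC: 146 = 107 - 36x + 3x^2 → -39 - 36x + 3x^2 = 0. The roots are x = -1 and x = 13; the profit-maximizing output is on the rising part of MC, so x* = 13.
Check: AVC at x = 13 is $42 ≤ P, so revenue covers variable cost.
Profit = P·x − TC = 146·13 − 966 = $932.

Produce at x = 13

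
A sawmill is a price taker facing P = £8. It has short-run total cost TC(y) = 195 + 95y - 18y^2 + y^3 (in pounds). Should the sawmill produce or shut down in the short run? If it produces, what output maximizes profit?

Shut down

Variable cost is VC = 95y - 18y^2 + y^3, so AVC = VC/y = 95 - 18y + y^2 and MC = dTC/dy = 95 - 36y + 3y^2.
AVC hits its minimum where MC = AVC, at y = 9, giving min AVC = 95 - 18·9 + 9^2 = £14.
With P < min AVC (£8 < £14), every unit sold adds to the loss.
The firm minimizes its loss by shutting down and losing only its fixed cost of £195.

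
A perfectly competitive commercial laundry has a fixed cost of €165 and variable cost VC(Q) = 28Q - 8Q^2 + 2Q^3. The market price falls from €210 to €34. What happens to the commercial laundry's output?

Output falls from 7 to 3

AVC = 28 - 8Q + 2Q^2, minimized at Q = 2 where min AVC = €20. MC = 28 - 16Q + 6Q^2.
At P = €210 ≥ min AVC, set P = MC on the rising branch: Q = 7.
At P = €34 ≥ min AVC, set P = MC: Q = 3. The firm stays open but cuts output.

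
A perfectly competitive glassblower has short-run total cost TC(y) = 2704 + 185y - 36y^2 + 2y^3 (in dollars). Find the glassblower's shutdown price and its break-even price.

Shutdown price = $23; break-even price = $263

Shutdown price = min AVC. AVC = 185 - 36y + 2y^2, with vertex at y = 9 and minimum $23.
ATC = 2704/y + 185 - 36y + 2y^2. Setting dATC/dy = −2704/y^2 − 36 + 4y = 0 gives y = 13 (since 4·13^3 − 36·13^2 = 2704).
min ATC = 2704/13 + 185 − 36·13 + 2·13^2 = $263. That is the break-even price.
Between these two prices the firm operates at a loss; above $263 it earns a profit.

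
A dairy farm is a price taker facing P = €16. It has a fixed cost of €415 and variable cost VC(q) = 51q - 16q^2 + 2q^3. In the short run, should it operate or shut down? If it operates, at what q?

Shut down

From TC, MC = TC'(q) = 51 - 32q + 6q^2 and AVC = VC/q = 51 - 16q + 2q^2.
The AVC parabola has its vertex at q = 16/4 = 4, where AVC = 51 - 16·4 + 2·4^2 = €19.
Since P = €16 < min AVC = €19, price fails to cover variable cost at any output.
The firm minimizes its loss by shutting down and losing only its fixed cost of €415.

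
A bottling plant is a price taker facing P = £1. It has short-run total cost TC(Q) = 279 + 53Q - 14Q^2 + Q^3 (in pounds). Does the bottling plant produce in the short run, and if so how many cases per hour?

Shut down

From TC, MC = TC'(Q) = 53 - 28Q + 3Q^2 and AVC = VC/Q = 53 - 14Q + Q^2.
AVC is minimized where dAVC/dQ = -14 + 2Q = 0, at Q = 7; min AVC = 53 - 14·7 + 7^2 = £4.
Since P = £1 < min AVC = £4, price fails to cover variable cost at any output.
Best response: produce nothing and absorb the £279 fixed cost.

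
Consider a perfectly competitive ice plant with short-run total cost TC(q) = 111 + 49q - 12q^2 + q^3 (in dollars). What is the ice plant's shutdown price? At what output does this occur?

Short-run supply begins at min AVC. From VC = 49q - 12q^2 + q^3, AVC = 49 - 12q + q^2.
At the minimum of AVC, MC = AVC. MC = 49 - 24q + 3q^2; setting MC = AVC gives 2q^2 - 12q = 0, so q = 6. min AVC = 13.
The firm shuts down for any P below $13.

$13 per unit, at q = 6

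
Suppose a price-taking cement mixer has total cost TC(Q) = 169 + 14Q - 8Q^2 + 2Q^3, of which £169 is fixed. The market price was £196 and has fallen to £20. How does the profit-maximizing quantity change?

Output falls from 7 to 3

AVC = 14 - 8Q + 2Q^2, minimized at Q = 2 where min AVC = £6. MC = 14 - 16Q + 6Q^2.
At P = £196 ≥ min AVC, set P = MC on the rising branch: Q = 7.
At P = £20 ≥ min AVC, set P = MC: Q = 3. The firm stays open but cuts output.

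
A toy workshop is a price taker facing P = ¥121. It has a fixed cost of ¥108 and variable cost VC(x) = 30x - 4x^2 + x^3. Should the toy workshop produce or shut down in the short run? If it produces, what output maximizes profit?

Variable cost is VC = 30x - 4x^2 + x^3, so AVC = VC/x = 30 - 4x + x^2 and MC = dTC/dx = 30 - 8x + 3x^2.
AVC hits its minimum where MC = AVC, at x = 2, giving min AVC = 30 - 4·2 + 2^2 = ¥26.
P = ¥121 exceeds min AVC = ¥26, so the firm stays open.
Set P = MC: 121 = 30 - 8x + 3x^2 → -91 - 8x + 3x^2 = 0. The roots are x = -13/3 and x = 7; the profit-maximizing output is on the rising part of MC, so x* = 7.
Check: AVC at x = 7 is ¥51 ≤ P, so revenue covers variable cost.
Profit = P·x − TC = 121·7 − 465 = ¥382.

Produce at x = 7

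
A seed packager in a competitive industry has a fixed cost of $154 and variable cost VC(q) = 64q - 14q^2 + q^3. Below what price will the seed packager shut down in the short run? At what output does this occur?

Short-run supply begins at min AVC. From VC = 64q - 14q^2 + q^3, AVC = 64 - 14q + q^2.
At the minimum of AVC, MC = AVC. MC = 64 - 28q + 3q^2; setting MC = AVC gives 2q^2 - 14q = 0, so q = 7. min AVC = 15.
The firm shuts down for any P below $15.

$15 per unit, at q = 7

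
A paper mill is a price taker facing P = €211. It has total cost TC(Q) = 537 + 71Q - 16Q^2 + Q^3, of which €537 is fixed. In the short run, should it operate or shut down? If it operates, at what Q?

Variable cost is VC = 71Q - 16Q^2 + Q^3, so AVC = VC/Q = 71 - 16Q + Q^2 and MC = dTC/dQ = 71 - 32Q + 3Q^2.
AVC is minimized where dAVC/dQ = -16 + 2Q = 0, at Q = 8; min AVC = 71 - 16·8 + 8^2 = €7.
P = €211 exceeds min AVC = €7, so the firm stays open.
P = MC gives -140 - 32Q + 3Q^2 = 0, with roots -10/3 and 14. Take the larger (rising MC): Q* = 14.
Check: AVC at Q = 14 is €43 ≤ P, so revenue covers variable cost.
Profit = P·Q − TC = 211·14 − 1139 = €1815.

Produce at Q = 14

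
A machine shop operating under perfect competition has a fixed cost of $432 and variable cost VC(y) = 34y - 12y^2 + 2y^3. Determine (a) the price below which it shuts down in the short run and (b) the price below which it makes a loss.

Shutdown price = $16; break-even price = $106

AVC = 34 - 12y + 2y^2; minimized at y = 3, giving min AVC = $16. That is the shutdown price.
ATC = 432/y + 34 - 12y + 2y^2. Setting dATC/dy = −432/y^2 − 12 + 4y = 0 gives y = 6 (since 4·6^3 − 12·6^2 = 432).
min ATC = 432/6 + 34 − 12·6 + 2·6^2 = $106. That is the break-even price.
For $16 ≤ P < $106 the firm produces at a loss; below $16 it shuts down.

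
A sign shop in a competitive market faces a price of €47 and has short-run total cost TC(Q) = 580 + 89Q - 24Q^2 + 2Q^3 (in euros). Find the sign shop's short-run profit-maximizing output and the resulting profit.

AVC = 89 - 24Q + 2Q^2; min AVC = €17 at Q = 6. Since P = €47 ≥ min AVC, the firm produces.
With MC = 89 - 48Q + 6Q^2, P = MC on the upward-sloping part at Q* = 7.
TR = 47·7 = 329. TC = 580 + 133 = 713. Profit = 329 − 713 = -€384.
By producing, the firm covers all variable cost plus €196 of fixed cost; shutting down would lose the full €580.

Profit = -€384 at Q = 7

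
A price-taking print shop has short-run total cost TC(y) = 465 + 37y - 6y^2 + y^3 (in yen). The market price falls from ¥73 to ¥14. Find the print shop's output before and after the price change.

Output falls from 6 to 0 (the firm shuts down)

MC = 37 - 12y + 3y^2; the shutdown threshold is min AVC = ¥28 (at y = 3).
At P = ¥73 ≥ min AVC, set P = MC on the rising branch: y = 6.
At P = ¥14 < min AVC = ¥28, price no longer covers variable cost at any output, so the firm shuts down: y = 0.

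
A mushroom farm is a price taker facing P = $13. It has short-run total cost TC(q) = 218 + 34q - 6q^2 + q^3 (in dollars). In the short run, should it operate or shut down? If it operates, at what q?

Strip out fixed cost: VC = 34q - 6q^2 + q^3. Then AVC = 34 - 6q + q^2 and MC = 34 - 12q + 3q^2.
AVC is minimized where dAVC/dq = -6 + 2q = 0, at q = 3; min AVC = 34 - 6·3 + 3^2 = $25.
Since P = $13 < min AVC = $25, price fails to cover variable cost at any output.
Shutting down limits the loss to fixed cost, $218.

Shut down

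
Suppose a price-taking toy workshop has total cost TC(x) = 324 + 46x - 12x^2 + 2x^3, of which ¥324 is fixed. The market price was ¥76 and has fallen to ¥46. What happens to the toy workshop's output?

AVC = 46 - 12x + 2x^2, minimized at x = 3 where min AVC = ¥28. MC = 46 - 24x + 6x^2.
With P = ¥76 above the shutdown price, P = MC gives x = 5.
At P = ¥46 ≥ min AVC, set P = MC: x = 4. The firm stays open but cuts output.

Output falls from 5 to 4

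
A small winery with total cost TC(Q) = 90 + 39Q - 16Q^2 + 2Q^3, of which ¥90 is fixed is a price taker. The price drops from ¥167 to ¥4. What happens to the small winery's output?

AVC = 39 - 16Q + 2Q^2, minimized at Q = 4 where min AVC = ¥7. MC = 39 - 32Q + 6Q^2.
With P = ¥167 above the shutdown price, P = MC gives Q = 8.
At P = ¥4 < min AVC = ¥7, price no longer covers variable cost at any output, so the firm shuts down: Q = 0.

Output falls from 8 to 0 (the firm shuts down)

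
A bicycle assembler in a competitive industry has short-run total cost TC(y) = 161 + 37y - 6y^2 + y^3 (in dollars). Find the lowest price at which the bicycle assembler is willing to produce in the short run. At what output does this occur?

Short-run supply begins at min AVC. From VC = 37y - 6y^2 + y^3, AVC = 37 - 6y + y^2.
dAVC/dy = -6 + 2y = 0 gives y = 3. min AVC = 37 - 6·3 + 3^2 = 28.
So the shutdown price is $28.

$28 per unit, at y = 3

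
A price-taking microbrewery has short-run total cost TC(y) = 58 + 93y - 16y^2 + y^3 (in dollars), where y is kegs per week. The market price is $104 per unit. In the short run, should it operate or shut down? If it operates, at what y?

Produce at y = 11

Variable cost is VC = 93y - 16y^2 + y^3, so AVC = VC/y = 93 - 16y + y^2 and MC = dTC/dy = 93 - 32y + 3y^2.
The AVC parabola has its vertex at y = 16/2 = 8, where AVC = 93 - 16·8 + 8^2 = $29.
P = $104 exceeds min AVC = $29, so the firm stays open.
Set P = MC: 104 = 93 - 32y + 3y^2 → -11 - 32y + 3y^2 = 0. The roots are y = -1/3 and y = 11; the profit-maximizing output is on the rising part of MC, so y* = 11.
Check: AVC at y = 11 is $38 ≤ P, so revenue covers variable cost.
Profit = P·y − TC = 104·11 − 476 = $668.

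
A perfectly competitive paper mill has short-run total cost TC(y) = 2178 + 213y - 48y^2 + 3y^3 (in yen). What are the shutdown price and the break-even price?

Shutdown price = ¥21; break-even price = ¥246

AVC = 213 - 48y + 3y^2; minimized at y = 8, giving min AVC = ¥21. That is the shutdown price.
ATC = 2178/y + 213 - 48y + 3y^2. Setting dATC/dy = −2178/y^2 − 48 + 6y = 0 gives y = 11 (since 6·11^3 − 48·11^2 = 2178).
min ATC = 2178/11 + 213 − 48·11 + 3·11^2 = ¥246. That is the break-even price.
For ¥21 ≤ P < ¥246 the firm produces at a loss; below ¥21 it shuts down.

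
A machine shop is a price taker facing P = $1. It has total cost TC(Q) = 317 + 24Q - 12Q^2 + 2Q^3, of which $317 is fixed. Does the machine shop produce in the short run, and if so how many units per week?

Shut down

From TC, MC = TC'(Q) = 24 - 24Q + 6Q^2 and AVC = VC/Q = 24 - 12Q + 2Q^2.
AVC is minimized where dAVC/dQ = -12 + 4Q = 0, at Q = 3; min AVC = 24 - 12·3 + 2·3^2 = $6.
With P < min AVC ($1 < $6), every unit sold adds to the loss.
The firm minimizes its loss by shutting down and losing only its fixed cost of $317.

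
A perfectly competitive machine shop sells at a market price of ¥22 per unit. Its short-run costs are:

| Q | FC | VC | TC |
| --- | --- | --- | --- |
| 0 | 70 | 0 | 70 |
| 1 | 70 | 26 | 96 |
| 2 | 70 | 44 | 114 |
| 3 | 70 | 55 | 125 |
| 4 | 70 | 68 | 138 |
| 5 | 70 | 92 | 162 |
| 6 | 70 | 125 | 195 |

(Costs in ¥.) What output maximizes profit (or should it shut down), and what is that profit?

Compute π = P·Q − TC at each output: Q=0: -70; Q=1: -74; Q=2: -70; Q=3: -59; Q=4: -50; Q=5: -52; Q=6: -63.
Profit is maximized at Q = 4. AVC there is 68/4 = ¥17 ≤ P, so producing beats shutting down (which would give -¥70).

Q = 4; profit = -¥50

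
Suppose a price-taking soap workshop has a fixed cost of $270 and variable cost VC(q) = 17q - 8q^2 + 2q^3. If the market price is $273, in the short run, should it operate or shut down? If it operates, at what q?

Produce at q = 8

Strip out fixed cost: VC = 17q - 8q^2 + 2q^3. Then AVC = 17 - 8q + 2q^2 and MC = 17 - 16q + 6q^2.
AVC hits its minimum where MC = AVC, at q = 2, giving min AVC = 17 - 8·2 + 2·2^2 = $9.
Because $273 ≥ $9, revenue can cover variable cost; the firm operates.
Solving P = MC: -256 - 16q + 6q^2 = 0 ⇒ q = -16/3 or 8. On the upward-sloping branch, q* = 8.
Check: AVC at q = 8 is $81 ≤ P, so revenue covers variable cost.
Profit = P·q − TC = 273·8 − 918 = $1266.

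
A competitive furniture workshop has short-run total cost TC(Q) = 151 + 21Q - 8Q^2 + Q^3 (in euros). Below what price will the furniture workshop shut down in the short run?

The shutdown price is the minimum of AVC. VC = 21Q - 8Q^2 + Q^3, so AVC = 21 - 8Q + Q^2.
At the minimum of AVC, MC = AVC. MC = 21 - 16Q + 3Q^2; setting MC = AVC gives 2Q^2 - 8Q = 0, so Q = 4. min AVC = 5.
So the shutdown price is €5.

€5 per unit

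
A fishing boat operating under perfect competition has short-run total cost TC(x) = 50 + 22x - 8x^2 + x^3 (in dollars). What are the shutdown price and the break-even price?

Shutdown price = min AVC. AVC = 22 - 8x + x^2, with vertex at x = 4 and minimum $6.
ATC = 50/x + 22 - 8x + x^2. Setting dATC/dx = −50/x^2 − 8 + 2x = 0 gives x = 5 (since 2·5^3 − 8·5^2 = 50).
min ATC = 50/5 + 22 − 8·5 + 5^2 = $17. That is the break-even price.
For $6 ≤ P < $17 the firm produces at a loss; below $6 it shuts down.

Shutdown price = $6; break-even price = $17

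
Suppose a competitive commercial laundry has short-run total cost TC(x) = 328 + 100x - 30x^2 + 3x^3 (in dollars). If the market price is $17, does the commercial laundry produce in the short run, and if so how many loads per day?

Shut down

Variable cost is VC = 100x - 30x^2 + 3x^3, so AVC = VC/x = 100 - 30x + 3x^2 and MC = dTC/dx = 100 - 60x + 9x^2.
The AVC parabola has its vertex at x = 30/6 = 5, where AVC = 100 - 30·5 + 3·5^2 = $25.
Since P = $17 < min AVC = $25, price fails to cover variable cost at any output.
Shutting down limits the loss to fixed cost, $328.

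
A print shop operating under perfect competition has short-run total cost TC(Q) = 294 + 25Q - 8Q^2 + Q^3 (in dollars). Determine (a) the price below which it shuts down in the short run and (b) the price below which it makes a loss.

Shutdown price = $9; break-even price = $60

AVC = 25 - 8Q + Q^2; minimized at Q = 4, giving min AVC = $9. That is the shutdown price.
ATC = 294/Q + 25 - 8Q + Q^2. Setting dATC/dQ = −294/Q^2 − 8 + 2Q = 0 gives Q = 7 (since 2·7^3 − 8·7^2 = 294).
min ATC = 294/7 + 25 − 8·7 + 7^2 = $60. That is the break-even price.
Between these two prices the firm operates at a loss; above $60 it earns a profit.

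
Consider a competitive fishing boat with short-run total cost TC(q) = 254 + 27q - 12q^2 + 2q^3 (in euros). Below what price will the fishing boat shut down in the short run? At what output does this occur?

€9 per unit, at q = 3

Short-run supply begins at min AVC. From VC = 27q - 12q^2 + 2q^3, AVC = 27 - 12q + 2q^2.
At the minimum of AVC, MC = AVC. MC = 27 - 24q + 6q^2; setting MC = AVC gives 4q^2 - 12q = 0, so q = 3. min AVC = 9.
For P < €9 the firm produces nothing.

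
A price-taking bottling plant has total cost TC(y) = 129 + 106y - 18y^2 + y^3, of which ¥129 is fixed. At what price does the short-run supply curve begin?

¥25 per unit

The shutdown price is the minimum of AVC. VC = 106y - 18y^2 + y^3, so AVC = 106 - 18y + y^2.
At the minimum of AVC, MC = AVC. MC = 106 - 36y + 3y^2; setting MC = AVC gives 2y^2 - 18y = 0, so y = 9. min AVC = 25.
The firm shuts down for any P below ¥25.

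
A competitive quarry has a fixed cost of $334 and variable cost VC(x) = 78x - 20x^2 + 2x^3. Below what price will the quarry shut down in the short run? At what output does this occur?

The firm shuts down when price falls below the minimum of average variable cost. AVC = VC/x = 78 - 20x + 2x^2.
dAVC/dx = -20 + 4x = 0 gives x = 5. min AVC = 78 - 20·5 + 2·5^2 = 28.
For P < $28 the firm produces nothing.

$28 per unit, at x = 5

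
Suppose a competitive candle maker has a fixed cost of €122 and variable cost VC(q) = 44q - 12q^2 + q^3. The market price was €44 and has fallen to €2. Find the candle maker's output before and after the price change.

Output falls from 8 to 0 (the firm shuts down)

AVC = 44 - 12q + q^2, minimized at q = 6 where min AVC = €8. MC = 44 - 24q + 3q^2.
At P = €44 ≥ min AVC, set P = MC on the rising branch: q = 8.
At P = €2 < min AVC = €8, price no longer covers variable cost at any output, so the firm shuts down: q = 0.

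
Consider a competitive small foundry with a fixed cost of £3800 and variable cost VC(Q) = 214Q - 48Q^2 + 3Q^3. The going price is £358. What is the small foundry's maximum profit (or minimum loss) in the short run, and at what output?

Profit = -£344 at Q = 12

AVC = 214 - 48Q + 3Q^2 has its minimum £22 at Q = 8; price £358 clears that bar, so the firm operates.
With MC = 214 - 96Q + 9Q^2, P = MC on the upward-sloping part at Q* = 12.
TR = 358·12 = 4296. TC = 3800 + 840 = 4640. Profit = 4296 − 4640 = -£344.
That loss of £344 beats the £3800 the firm would lose by shutting down; producing recovers £3456 of fixed cost.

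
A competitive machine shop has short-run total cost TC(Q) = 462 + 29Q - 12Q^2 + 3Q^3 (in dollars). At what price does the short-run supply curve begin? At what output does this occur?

The firm shuts down when price falls below the minimum of average variable cost. AVC = VC/Q = 29 - 12Q + 3Q^2.
At the minimum of AVC, MC = AVC. MC = 29 - 24Q + 9Q^2; setting MC = AVC gives 6Q^2 - 12Q = 0, so Q = 2. min AVC = 17.
The firm shuts down for any P below $17.

$17 per unit, at Q = 2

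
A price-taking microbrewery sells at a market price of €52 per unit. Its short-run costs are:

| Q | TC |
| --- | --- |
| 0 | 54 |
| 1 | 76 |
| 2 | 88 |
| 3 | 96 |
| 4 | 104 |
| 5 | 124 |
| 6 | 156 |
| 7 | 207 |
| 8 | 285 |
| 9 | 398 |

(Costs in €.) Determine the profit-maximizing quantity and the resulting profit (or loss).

Q = 7; profit = €157

Profit at each row (π = 52Q − TC): Q=0: -54; Q=1: -24; Q=2: 16; Q=3: 60; Q=4: 104; Q=5: 136; Q=6: 156; Q=7: 157; Q=8: 131; Q=9: 70.
Profit is maximized at Q = 7. AVC there is 153/7 = €21.86 ≤ P, so producing beats shutting down (which would give -€54).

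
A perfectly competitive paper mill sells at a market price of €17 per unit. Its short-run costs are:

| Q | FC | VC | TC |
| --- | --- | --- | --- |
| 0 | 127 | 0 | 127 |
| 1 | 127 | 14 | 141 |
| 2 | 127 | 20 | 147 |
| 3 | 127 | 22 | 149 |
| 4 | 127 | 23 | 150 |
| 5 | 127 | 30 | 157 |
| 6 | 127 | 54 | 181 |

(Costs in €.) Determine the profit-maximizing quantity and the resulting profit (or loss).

Profit at each row (π = 17Q − TC): Q=0: -127; Q=1: -124; Q=2: -113; Q=3: -98; Q=4: -82; Q=5: -72; Q=6: -79.
Profit is maximized at Q = 5. AVC there is 30/5 = €6 ≤ P, so producing beats shutting down (which would give -€127).

Q = 5; profit = -€72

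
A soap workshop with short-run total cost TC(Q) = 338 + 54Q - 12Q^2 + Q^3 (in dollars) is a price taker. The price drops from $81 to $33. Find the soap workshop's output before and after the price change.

Output falls from 9 to 7

AVC = 54 - 12Q + Q^2, minimized at Q = 6 where min AVC = $18. MC = 54 - 24Q + 3Q^2.
At P = $81 ≥ min AVC, set P = MC on the rising branch: Q = 9.
At P = $33 ≥ min AVC, set P = MC: Q = 7. The firm stays open but cuts output.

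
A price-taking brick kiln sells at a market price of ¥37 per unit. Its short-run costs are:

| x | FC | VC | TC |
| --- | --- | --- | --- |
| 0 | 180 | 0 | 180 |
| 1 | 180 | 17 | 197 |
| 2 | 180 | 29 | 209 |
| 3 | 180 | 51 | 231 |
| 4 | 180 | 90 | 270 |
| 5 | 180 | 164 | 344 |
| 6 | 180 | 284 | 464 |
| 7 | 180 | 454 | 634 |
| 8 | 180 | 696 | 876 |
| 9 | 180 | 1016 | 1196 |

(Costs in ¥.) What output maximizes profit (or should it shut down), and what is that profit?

x = 3; profit = -¥120

Tabulate TR − TC: x=0: -180; x=1: -160; x=2: -135; x=3: -120; x=4: -122; x=5: -159; x=6: -242; x=7: -375; x=8: -580; x=9: -863.
Profit is maximized at x = 3. AVC there is 51/3 = ¥17 ≤ P, so producing beats shutting down (which would give -¥180).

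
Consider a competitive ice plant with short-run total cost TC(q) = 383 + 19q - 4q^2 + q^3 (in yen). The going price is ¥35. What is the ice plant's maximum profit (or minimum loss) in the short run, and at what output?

AVC = 19 - 4q + q^2 has its minimum ¥15 at q = 2; price ¥35 clears that bar, so the firm operates.
With MC = 19 - 8q + 3q^2, P = MC on the upward-sloping part at q* = 4.
TR = 35·4 = 140. TC = 383 + 76 = 459. Profit = 140 − 459 = -¥319.
By producing, the firm covers all variable cost plus ¥64 of fixed cost; shutting down would lose the full ¥383.

Profit = -¥319 at q = 4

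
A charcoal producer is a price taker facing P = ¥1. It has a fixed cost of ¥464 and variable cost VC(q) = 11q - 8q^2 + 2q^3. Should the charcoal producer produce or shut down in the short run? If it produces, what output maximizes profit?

Strip out fixed cost: VC = 11q - 8q^2 + 2q^3. Then AVC = 11 - 8q + 2q^2 and MC = 11 - 16q + 6q^2.
The AVC parabola has its vertex at q = 8/4 = 2, where AVC = 11 - 8·2 + 2·2^2 = ¥3.
Since P = ¥1 < min AVC = ¥3, price fails to cover variable cost at any output.
Shutting down limits the loss to fixed cost, ¥464.

Shut down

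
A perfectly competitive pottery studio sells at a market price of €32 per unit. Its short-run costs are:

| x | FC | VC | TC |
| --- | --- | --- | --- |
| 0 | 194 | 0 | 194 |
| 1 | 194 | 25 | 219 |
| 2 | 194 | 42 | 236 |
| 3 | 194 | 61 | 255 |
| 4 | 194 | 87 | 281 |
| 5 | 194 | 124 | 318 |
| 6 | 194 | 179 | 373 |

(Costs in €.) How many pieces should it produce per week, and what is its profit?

Compute π = P·x − TC at each output: x=0: -194; x=1: -187; x=2: -172; x=3: -159; x=4: -153; x=5: -158; x=6: -181.
Profit is maximized at x = 4. AVC there is 87/4 = €21.75 ≤ P, so producing beats shutting down (which would give -€194).

x = 4; profit = -€153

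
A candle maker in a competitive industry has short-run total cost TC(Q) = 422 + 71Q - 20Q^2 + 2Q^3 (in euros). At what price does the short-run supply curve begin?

The shutdown price is the minimum of AVC. VC = 71Q - 20Q^2 + 2Q^3, so AVC = 71 - 20Q + 2Q^2.
dAVC/dQ = -20 + 4Q = 0 gives Q = 5. min AVC = 71 - 20·5 + 2·5^2 = 21.
So the shutdown price is €21.

€21 per unit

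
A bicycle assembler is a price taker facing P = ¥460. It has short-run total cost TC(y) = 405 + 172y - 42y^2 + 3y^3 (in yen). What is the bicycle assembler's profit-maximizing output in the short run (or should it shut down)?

Variable cost is VC = 172y - 42y^2 + 3y^3, so AVC = VC/y = 172 - 42y + 3y^2 and MC = dTC/dy = 172 - 84y + 9y^2.
AVC hits its minimum where MC = AVC, at y = 7, giving min AVC = 172 - 42·7 + 3·7^2 = ¥25.
P = ¥460 exceeds min AVC = ¥25, so the firm stays open.
P = MC gives -288 - 84y + 9y^2 = 0, with roots -8/3 and 12. Take the larger (rising MC): y* = 12.
Check: AVC at y = 12 is ¥100 ≤ P, so revenue covers variable cost.
Profit = P·y − TC = 460·12 − 1605 = ¥3915.

Produce at y = 12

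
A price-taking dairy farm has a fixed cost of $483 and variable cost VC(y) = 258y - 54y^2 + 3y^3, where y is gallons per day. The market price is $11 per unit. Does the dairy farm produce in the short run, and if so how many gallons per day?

From TC, MC = TC'(y) = 258 - 108y + 9y^2 and AVC = VC/y = 258 - 54y + 3y^2.
AVC is minimized where dAVC/dy = -54 + 6y = 0, at y = 9; min AVC = 258 - 54·9 + 3·9^2 = $15.
With P < min AVC ($11 < $15), every unit sold adds to the loss.
Shutting down limits the loss to fixed cost, $483.

Shut down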